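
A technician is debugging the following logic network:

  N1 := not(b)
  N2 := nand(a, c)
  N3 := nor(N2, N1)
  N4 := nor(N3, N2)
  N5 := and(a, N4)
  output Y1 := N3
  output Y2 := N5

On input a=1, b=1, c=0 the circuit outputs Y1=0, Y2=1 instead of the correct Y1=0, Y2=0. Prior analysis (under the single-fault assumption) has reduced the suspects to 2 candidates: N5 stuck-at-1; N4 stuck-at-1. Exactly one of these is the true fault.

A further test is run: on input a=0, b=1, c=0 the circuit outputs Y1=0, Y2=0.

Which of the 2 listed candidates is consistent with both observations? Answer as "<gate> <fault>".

Evaluate each candidate on input a=0, b=1, c=0:
  N5 stuck-at-1: N1=0, N2=1, N3=0, N4=0, N5=1 [stuck-at-1] → Y1=0, Y2=1 — eliminated
  N4 stuck-at-1: N1=0, N2=1, N3=0, N4=1 [stuck-at-1], N5=0 → Y1=0, Y2=0 — matches
Only N4 stuck-at-1 reproduces the observed Y1=0, Y2=0.

N4 stuck-at-1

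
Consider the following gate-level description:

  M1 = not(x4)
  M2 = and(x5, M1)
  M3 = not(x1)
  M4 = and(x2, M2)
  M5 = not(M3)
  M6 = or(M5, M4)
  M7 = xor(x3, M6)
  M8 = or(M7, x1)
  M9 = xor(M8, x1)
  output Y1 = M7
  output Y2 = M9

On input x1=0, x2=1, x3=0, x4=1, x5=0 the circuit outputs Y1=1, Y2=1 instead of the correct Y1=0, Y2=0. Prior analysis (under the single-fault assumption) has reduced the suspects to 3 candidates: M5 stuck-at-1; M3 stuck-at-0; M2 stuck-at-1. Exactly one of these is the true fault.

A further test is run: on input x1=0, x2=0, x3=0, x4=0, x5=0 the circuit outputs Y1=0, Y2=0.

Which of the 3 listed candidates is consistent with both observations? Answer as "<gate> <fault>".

M2 stuck-at-1

Evaluate each candidate on input x1=0, x2=0, x3=0, x4=0, x5=0:
  M5 stuck-at-1: M1=1, M2=0, M3=1, M4=0, M5=1 [stuck-at-1], M6=1, M7=1, M8=1, M9=1 → Y1=1, Y2=1 — eliminated
  M3 stuck-at-0: M1=1, M2=0, M3=0 [stuck-at-0], M4=0, M5=1, M6=1, M7=1, M8=1, M9=1 → Y1=1, Y2=1 — eliminated
  M2 stuck-at-1: M1=1, M2=1 [stuck-at-1], M3=1, M4=0, M5=0, M6=0, M7=0, M8=0, M9=0 → Y1=0, Y2=0 — matches
Only M2 stuck-at-1 reproduces the observed Y1=0, Y2=0.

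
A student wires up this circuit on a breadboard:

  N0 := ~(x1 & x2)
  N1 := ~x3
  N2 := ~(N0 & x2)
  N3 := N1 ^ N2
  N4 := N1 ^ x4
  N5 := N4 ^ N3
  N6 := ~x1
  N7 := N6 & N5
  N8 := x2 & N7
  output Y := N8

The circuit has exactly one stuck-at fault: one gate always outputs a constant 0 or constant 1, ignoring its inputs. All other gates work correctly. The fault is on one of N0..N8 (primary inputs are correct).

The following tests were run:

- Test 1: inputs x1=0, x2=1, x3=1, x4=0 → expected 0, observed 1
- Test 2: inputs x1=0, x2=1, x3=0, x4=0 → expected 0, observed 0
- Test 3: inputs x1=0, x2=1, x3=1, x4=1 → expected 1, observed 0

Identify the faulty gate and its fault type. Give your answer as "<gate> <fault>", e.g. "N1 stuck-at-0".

Fault-free values for test 1 (x1=0, x2=1, x3=1, x4=0): N0=1, N1=0, N2=0, N3=0, N4=0, N5=0, N6=1, N7=0, N8=0, giving Y=0. Observed 1.
Test 1: faults giving observed 1 are {N0 stuck-at-0, N2 stuck-at-1, N3 stuck-at-1, N4 stuck-at-1, N5 stuck-at-1, N7 stuck-at-1, N8 stuck-at-1}.
Test 2 (x1=0, x2=1, x3=0, x4=0): fault-free N0=1, N1=1, N2=0, N3=1, N4=1, N5=0, N6=1, N7=0, N8=0 → 0; observed 0. Eliminates N0 stuck-at-0, N2 stuck-at-1, N5 stuck-at-1, N7 stuck-at-1, N8 stuck-at-1.
Test 3 (x1=0, x2=1, x3=1, x4=1): fault-free N0=1, N1=0, N2=0, N3=0, N4=1, N5=1, N6=1, N7=1, N8=1 → 1; observed 0. Eliminates N4 stuck-at-1.
Only N3 stuck-at-1 is consistent with every test.

N3 stuck-at-1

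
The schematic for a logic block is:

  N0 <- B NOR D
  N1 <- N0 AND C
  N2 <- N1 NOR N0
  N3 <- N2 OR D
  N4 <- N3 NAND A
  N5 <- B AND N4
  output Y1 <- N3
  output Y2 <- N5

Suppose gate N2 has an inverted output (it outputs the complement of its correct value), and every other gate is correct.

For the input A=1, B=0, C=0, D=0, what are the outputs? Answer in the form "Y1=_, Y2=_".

Propagate with N2 forced: N0=1, N1=0, N2=1 [inverted output], N3=1, N4=0, N5=0.
So the outputs are Y1=1, Y2=0. (Without the fault they would be Y1=0, Y2=0.)

Y1=1, Y2=0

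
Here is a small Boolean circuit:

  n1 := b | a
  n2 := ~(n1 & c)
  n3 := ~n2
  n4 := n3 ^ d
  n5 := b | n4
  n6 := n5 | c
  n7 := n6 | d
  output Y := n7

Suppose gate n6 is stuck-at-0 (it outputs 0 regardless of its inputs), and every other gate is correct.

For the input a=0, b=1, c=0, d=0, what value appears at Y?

0

Propagate with n6 forced: n1=1, n2=1, n3=0, n4=0, n5=1, n6=0 [stuck-at-0], n7=0.
So Y = 0. (Without the fault it would be 1.)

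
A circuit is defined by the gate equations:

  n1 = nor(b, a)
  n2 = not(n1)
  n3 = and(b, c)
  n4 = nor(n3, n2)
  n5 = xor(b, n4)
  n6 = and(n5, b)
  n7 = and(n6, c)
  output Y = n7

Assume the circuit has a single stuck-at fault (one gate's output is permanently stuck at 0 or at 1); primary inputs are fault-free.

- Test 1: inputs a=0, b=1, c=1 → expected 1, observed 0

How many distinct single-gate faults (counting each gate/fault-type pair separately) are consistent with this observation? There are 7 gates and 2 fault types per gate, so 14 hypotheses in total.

Fault-free: n1=0, n2=1, n3=1, n4=0, n5=1, n6=1, n7=1 → 1. Observed 0.
  n1 stuck-at-0: output 1 ✗
  n1 stuck-at-1: output 1 ✗
  n2 stuck-at-0: output 1 ✗
  n2 stuck-at-1: output 1 ✗
  n3 stuck-at-0: output 1 ✗
  n3 stuck-at-1: output 1 ✗
  n4 stuck-at-0: output 1 ✗
  n4 stuck-at-1: output 0 ✓
  n5 stuck-at-0: output 0 ✓
  n5 stuck-at-1: output 1 ✗
  n6 stuck-at-0: output 0 ✓
  n6 stuck-at-1: output 1 ✗
  n7 stuck-at-0: output 0 ✓
  n7 stuck-at-1: output 1 ✗
Consistent faults: {n4 stuck-at-1, n5 stuck-at-0, n6 stuck-at-0, n7 stuck-at-0} — 4 in all.

4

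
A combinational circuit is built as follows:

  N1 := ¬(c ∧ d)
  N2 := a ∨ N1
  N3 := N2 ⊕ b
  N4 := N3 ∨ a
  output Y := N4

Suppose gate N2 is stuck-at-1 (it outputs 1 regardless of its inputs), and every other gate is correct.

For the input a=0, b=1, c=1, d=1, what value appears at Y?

Propagate with N2 forced: N1=0, N2=1 [stuck-at-1], N3=0, N4=0.
So Y = 0. (Without the fault it would be 1.)

0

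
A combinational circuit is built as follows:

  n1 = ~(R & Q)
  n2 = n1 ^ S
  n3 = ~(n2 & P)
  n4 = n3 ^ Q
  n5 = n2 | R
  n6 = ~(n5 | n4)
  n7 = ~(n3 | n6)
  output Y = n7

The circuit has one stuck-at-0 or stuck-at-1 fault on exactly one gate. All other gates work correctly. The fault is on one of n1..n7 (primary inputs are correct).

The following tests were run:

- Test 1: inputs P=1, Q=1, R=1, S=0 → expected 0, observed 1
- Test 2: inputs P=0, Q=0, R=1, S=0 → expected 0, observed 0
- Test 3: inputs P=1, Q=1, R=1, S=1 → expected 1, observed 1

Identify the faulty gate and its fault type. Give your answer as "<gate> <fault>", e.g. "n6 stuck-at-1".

n2 stuck-at-1

Fault-free values for test 1 (P=1, Q=1, R=1, S=0): n1=0, n2=0, n3=1, n4=0, n5=1, n6=0, n7=0, giving Y=0. Observed 1.
Test 1: faults giving observed 1 are {n1 stuck-at-1, n2 stuck-at-1, n3 stuck-at-0, n7 stuck-at-1}.
Test 2 (P=0, Q=0, R=1, S=0): fault-free n1=1, n2=1, n3=1, n4=1, n5=1, n6=0, n7=0 → 0; observed 0. Eliminates n3 stuck-at-0, n7 stuck-at-1.
Test 3 (P=1, Q=1, R=1, S=1): fault-free n1=0, n2=1, n3=0, n4=1, n5=1, n6=0, n7=1 → 1; observed 1. Eliminates n1 stuck-at-1.
Only n2 stuck-at-1 is consistent with every test.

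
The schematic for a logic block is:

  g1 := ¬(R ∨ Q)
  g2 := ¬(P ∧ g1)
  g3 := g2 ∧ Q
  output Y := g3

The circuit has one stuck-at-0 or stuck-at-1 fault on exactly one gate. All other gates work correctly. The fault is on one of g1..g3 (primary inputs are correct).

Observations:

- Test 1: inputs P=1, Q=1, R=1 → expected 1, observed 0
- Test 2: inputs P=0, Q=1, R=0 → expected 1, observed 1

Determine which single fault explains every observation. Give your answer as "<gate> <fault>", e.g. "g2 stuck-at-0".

g1 stuck-at-1

Fault-free values for test 1 (P=1, Q=1, R=1): g1=0, g2=1, g3=1, giving Y=1. Observed 0.
Test 1: faults giving observed 0 are {g1 stuck-at-1, g2 stuck-at-0, g3 stuck-at-0}.
Test 2 (P=0, Q=1, R=0): fault-free g1=0, g2=1, g3=1 → 1; observed 1. Eliminates g2 stuck-at-0, g3 stuck-at-0.
Only g1 stuck-at-1 is consistent with every test.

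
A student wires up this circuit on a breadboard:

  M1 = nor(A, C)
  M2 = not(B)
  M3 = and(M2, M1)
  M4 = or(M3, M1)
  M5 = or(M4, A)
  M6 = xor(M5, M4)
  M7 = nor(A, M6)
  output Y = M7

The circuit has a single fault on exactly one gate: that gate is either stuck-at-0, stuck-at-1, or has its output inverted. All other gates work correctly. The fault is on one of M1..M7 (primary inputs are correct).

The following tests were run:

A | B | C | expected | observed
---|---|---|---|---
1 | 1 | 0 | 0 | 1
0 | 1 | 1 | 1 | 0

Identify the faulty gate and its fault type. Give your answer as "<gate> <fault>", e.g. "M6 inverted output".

Fault-free values for test 1 (A=1, B=1, C=0): M1=0, M2=0, M3=0, M4=0, M5=1, M6=1, M7=0, giving Y=0. Observed 1.
Test 1: faults giving observed 1 are {M7 stuck-at-1, M7 inverted output}.
Test 2 (A=0, B=1, C=1): fault-free M1=0, M2=0, M3=0, M4=0, M5=0, M6=0, M7=1 → 1; observed 0. Eliminates M7 stuck-at-1.
Only M7 inverted output is consistent with every test.

M7 inverted output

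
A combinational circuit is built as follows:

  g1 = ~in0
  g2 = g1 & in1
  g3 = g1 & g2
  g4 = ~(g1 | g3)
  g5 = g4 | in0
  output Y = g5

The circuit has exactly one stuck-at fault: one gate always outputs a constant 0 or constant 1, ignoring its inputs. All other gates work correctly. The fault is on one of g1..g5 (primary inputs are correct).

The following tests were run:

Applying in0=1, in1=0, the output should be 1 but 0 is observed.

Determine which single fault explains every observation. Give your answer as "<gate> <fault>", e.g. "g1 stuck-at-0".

g5 stuck-at-0

Fault-free values for test 1 (in0=1, in1=0): g1=0, g2=0, g3=0, g4=1, g5=1, giving Y=1. Observed 0.
Test 1: faults giving observed 0 are {g5 stuck-at-0}.
Only g5 stuck-at-0 is consistent with every test.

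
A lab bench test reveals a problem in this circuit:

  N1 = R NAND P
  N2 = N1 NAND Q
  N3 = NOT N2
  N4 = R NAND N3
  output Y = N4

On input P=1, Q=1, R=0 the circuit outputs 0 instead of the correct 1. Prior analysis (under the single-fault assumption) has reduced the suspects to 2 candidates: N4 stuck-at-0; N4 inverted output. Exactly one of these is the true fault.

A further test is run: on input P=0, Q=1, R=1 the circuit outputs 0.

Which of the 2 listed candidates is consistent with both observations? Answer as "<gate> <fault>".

Evaluate each candidate on input P=0, Q=1, R=1:
  N4 stuck-at-0: N1=1, N2=0, N3=1, N4=0 [stuck-at-0] → 0 — matches
  N4 inverted output: N1=1, N2=0, N3=1, N4=1 [inverted output] → 1 — eliminated
Only N4 stuck-at-0 reproduces the observed 0.

N4 stuck-at-0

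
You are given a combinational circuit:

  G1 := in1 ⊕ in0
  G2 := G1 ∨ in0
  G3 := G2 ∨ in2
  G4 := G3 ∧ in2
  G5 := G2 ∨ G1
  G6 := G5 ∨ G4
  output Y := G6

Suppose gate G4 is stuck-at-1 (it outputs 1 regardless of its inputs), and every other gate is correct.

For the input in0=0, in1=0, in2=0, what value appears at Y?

Propagate with G4 forced: G1=0, G2=0, G3=0, G4=1 [stuck-at-1], G5=0, G6=1.
So Y = 1. (Without the fault it would be 0.)

1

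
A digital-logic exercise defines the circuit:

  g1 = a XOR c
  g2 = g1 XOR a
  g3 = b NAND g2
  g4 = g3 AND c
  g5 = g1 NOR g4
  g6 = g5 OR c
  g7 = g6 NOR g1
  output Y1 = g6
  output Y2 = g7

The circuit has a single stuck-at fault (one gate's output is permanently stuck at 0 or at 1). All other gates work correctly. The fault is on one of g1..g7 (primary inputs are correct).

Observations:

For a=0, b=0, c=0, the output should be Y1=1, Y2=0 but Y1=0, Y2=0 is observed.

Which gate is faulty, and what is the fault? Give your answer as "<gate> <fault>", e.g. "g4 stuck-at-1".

Fault-free values for test 1 (a=0, b=0, c=0): g1=0, g2=0, g3=1, g4=0, g5=1, g6=1, g7=0, giving Y1=1, Y2=0. Observed Y1=0, Y2=0.
Test 1: faults giving observed Y1=0, Y2=0 are {g1 stuck-at-1}.
Only g1 stuck-at-1 is consistent with every test.

g1 stuck-at-1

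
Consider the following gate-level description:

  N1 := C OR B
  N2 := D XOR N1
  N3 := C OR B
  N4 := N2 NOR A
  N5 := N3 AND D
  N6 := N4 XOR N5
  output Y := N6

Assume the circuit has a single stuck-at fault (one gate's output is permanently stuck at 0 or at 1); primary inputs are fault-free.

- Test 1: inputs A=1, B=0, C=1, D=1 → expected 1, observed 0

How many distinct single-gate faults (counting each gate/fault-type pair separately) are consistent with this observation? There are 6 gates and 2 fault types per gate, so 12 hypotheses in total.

Fault-free: N1=1, N2=0, N3=1, N4=0, N5=1, N6=1 → 1. Observed 0.
  N1 stuck-at-0: output 1 ✗
  N1 stuck-at-1: output 1 ✗
  N2 stuck-at-0: output 1 ✗
  N2 stuck-at-1: output 1 ✗
  N3 stuck-at-0: output 0 ✓
  N3 stuck-at-1: output 1 ✗
  N4 stuck-at-0: output 1 ✗
  N4 stuck-at-1: output 0 ✓
  N5 stuck-at-0: output 0 ✓
  N5 stuck-at-1: output 1 ✗
  N6 stuck-at-0: output 0 ✓
  N6 stuck-at-1: output 1 ✗
Consistent faults: {N3 stuck-at-0, N4 stuck-at-1, N5 stuck-at-0, N6 stuck-at-0} — 4 in all.

4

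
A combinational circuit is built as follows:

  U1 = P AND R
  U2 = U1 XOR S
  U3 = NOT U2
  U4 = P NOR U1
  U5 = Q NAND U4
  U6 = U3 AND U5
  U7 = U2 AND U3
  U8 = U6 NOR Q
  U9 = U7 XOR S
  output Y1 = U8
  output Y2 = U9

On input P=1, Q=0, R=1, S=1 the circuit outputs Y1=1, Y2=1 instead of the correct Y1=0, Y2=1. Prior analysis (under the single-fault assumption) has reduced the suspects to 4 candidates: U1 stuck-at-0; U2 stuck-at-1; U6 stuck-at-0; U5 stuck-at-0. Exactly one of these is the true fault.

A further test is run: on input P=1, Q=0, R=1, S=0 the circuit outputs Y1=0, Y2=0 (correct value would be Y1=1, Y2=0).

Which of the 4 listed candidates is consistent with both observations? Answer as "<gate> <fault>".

U1 stuck-at-0

Evaluate each candidate on input P=1, Q=0, R=1, S=0:
  U1 stuck-at-0: U1=0 [stuck-at-0], U2=0, U3=1, U4=0, U5=1, U6=1, U7=0, U8=0, U9=0 → Y1=0, Y2=0 — matches
  U2 stuck-at-1: U1=1, U2=1 [stuck-at-1], U3=0, U4=0, U5=1, U6=0, U7=0, U8=1, U9=0 → Y1=1, Y2=0 — eliminated
  U6 stuck-at-0: U1=1, U2=1, U3=0, U4=0, U5=1, U6=0 [stuck-at-0], U7=0, U8=1, U9=0 → Y1=1, Y2=0 — eliminated
  U5 stuck-at-0: U1=1, U2=1, U3=0, U4=0, U5=0 [stuck-at-0], U6=0, U7=0, U8=1, U9=0 → Y1=1, Y2=0 — eliminated
Only U1 stuck-at-0 reproduces the observed Y1=0, Y2=0.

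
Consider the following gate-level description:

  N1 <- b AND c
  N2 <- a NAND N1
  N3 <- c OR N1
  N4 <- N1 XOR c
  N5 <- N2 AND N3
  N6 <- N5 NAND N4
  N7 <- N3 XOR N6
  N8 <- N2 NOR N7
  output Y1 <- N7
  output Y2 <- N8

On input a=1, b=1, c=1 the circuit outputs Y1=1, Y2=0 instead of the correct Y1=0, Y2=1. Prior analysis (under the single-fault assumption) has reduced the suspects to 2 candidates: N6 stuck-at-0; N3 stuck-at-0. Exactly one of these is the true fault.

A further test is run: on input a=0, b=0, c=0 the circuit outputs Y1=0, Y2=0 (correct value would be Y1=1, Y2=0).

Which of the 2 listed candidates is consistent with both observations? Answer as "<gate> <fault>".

N6 stuck-at-0

Evaluate each candidate on input a=0, b=0, c=0:
  N6 stuck-at-0: N1=0, N2=1, N3=0, N4=0, N5=0, N6=0 [stuck-at-0], N7=0, N8=0 → Y1=0, Y2=0 — matches
  N3 stuck-at-0: N1=0, N2=1, N3=0 [stuck-at-0], N4=0, N5=0, N6=1, N7=1, N8=0 → Y1=1, Y2=0 — eliminated
Only N6 stuck-at-0 reproduces the observed Y1=0, Y2=0.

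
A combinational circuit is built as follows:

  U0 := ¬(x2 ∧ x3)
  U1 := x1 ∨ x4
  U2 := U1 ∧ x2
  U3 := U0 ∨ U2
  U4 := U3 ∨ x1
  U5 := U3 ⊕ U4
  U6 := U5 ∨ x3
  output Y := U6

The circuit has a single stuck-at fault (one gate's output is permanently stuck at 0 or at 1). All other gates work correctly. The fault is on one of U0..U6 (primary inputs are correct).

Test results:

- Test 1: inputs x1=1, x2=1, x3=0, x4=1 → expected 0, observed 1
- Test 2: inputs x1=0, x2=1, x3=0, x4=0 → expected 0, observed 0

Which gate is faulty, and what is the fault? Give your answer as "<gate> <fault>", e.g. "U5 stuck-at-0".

Fault-free values for test 1 (x1=1, x2=1, x3=0, x4=1): U0=1, U1=1, U2=1, U3=1, U4=1, U5=0, U6=0, giving Y=0. Observed 1.
Test 1: faults giving observed 1 are {U3 stuck-at-0, U4 stuck-at-0, U5 stuck-at-1, U6 stuck-at-1}.
Test 2 (x1=0, x2=1, x3=0, x4=0): fault-free U0=1, U1=0, U2=0, U3=1, U4=1, U5=0, U6=0 → 0; observed 0. Eliminates U4 stuck-at-0, U5 stuck-at-1, U6 stuck-at-1.
Only U3 stuck-at-0 is consistent with every test.

U3 stuck-at-0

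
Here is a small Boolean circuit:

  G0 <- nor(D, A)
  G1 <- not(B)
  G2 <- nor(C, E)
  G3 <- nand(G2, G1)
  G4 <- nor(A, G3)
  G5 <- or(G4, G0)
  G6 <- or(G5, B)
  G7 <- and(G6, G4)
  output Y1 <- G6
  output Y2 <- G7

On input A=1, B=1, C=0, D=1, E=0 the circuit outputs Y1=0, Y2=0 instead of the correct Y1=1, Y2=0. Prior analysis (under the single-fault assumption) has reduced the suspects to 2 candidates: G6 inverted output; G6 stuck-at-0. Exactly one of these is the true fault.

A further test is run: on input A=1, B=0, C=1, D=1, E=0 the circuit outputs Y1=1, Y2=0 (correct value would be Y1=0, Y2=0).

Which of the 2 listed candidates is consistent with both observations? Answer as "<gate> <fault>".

G6 inverted output

Evaluate each candidate on input A=1, B=0, C=1, D=1, E=0:
  G6 inverted output: G0=0, G1=1, G2=0, G3=1, G4=0, G5=0, G6=1 [inverted output], G7=0 → Y1=1, Y2=0 — matches
  G6 stuck-at-0: G0=0, G1=1, G2=0, G3=1, G4=0, G5=0, G6=0 [stuck-at-0], G7=0 → Y1=0, Y2=0 — eliminated
Only G6 inverted output reproduces the observed Y1=1, Y2=0.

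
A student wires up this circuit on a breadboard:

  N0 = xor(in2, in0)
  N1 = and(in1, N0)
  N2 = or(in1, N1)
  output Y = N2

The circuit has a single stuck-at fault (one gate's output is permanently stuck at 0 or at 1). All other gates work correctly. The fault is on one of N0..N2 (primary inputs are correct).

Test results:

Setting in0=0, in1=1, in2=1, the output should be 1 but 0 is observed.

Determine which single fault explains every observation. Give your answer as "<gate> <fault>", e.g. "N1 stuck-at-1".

N2 stuck-at-0

Fault-free values for test 1 (in0=0, in1=1, in2=1): N0=1, N1=1, N2=1, giving Y=1. Observed 0.
Test 1: faults giving observed 0 are {N2 stuck-at-0}.
Only N2 stuck-at-0 is consistent with every test.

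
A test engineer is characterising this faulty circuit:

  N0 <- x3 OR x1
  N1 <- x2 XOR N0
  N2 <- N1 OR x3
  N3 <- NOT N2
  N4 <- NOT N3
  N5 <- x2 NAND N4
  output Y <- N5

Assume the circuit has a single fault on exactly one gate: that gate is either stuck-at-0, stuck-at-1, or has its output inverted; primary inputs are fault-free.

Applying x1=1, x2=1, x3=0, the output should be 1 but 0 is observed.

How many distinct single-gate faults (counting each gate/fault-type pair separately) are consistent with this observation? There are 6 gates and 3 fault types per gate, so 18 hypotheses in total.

12

Fault-free: N0=1, N1=0, N2=0, N3=1, N4=0, N5=1 → 1. Observed 0.
  N0: stuck-at-0, inverted output ✓; others ✗
  N1: stuck-at-1, inverted output ✓; others ✗
  N2: stuck-at-1, inverted output ✓; others ✗
  N3: stuck-at-0, inverted output ✓; others ✗
  N4: stuck-at-1, inverted output ✓; others ✗
  N5: stuck-at-0, inverted output ✓; others ✗
Consistent faults: {N0 stuck-at-0, N0 inverted output, N1 stuck-at-1, N1 inverted output, N2 stuck-at-1, N2 inverted output, N3 stuck-at-0, N3 inverted output, N4 stuck-at-1, N4 inverted output, N5 stuck-at-0, N5 inverted output} — 12 in all.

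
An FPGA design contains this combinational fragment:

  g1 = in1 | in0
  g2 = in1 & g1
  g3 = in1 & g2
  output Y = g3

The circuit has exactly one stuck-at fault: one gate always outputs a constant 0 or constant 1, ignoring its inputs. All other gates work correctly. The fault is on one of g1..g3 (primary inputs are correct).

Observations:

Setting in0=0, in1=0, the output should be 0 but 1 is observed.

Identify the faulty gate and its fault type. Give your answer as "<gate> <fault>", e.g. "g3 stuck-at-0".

g3 stuck-at-1

Fault-free values for test 1 (in0=0, in1=0): g1=0, g2=0, g3=0, giving Y=0. Observed 1.
Test 1: faults giving observed 1 are {g3 stuck-at-1}.
Only g3 stuck-at-1 is consistent with every test.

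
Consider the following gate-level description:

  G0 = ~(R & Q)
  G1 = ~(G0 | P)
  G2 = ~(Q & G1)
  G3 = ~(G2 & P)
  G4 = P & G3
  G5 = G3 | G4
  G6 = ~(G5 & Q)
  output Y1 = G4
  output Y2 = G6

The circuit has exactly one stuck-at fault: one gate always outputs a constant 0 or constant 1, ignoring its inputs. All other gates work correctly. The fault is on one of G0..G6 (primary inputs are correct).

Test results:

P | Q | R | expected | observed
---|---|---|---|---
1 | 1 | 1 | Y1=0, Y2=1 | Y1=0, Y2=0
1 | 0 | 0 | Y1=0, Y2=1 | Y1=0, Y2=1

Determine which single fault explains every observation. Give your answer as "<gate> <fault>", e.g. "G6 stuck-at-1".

Fault-free values for test 1 (P=1, Q=1, R=1): G0=0, G1=0, G2=1, G3=0, G4=0, G5=0, G6=1, giving Y1=0, Y2=1. Observed Y1=0, Y2=0.
Test 1: faults giving observed Y1=0, Y2=0 are {G5 stuck-at-1, G6 stuck-at-0}.
Test 2 (P=1, Q=0, R=0): fault-free G0=1, G1=0, G2=1, G3=0, G4=0, G5=0, G6=1 → Y1=0, Y2=1; observed Y1=0, Y2=1. Eliminates G6 stuck-at-0.
Only G5 stuck-at-1 is consistent with every test.

G5 stuck-at-1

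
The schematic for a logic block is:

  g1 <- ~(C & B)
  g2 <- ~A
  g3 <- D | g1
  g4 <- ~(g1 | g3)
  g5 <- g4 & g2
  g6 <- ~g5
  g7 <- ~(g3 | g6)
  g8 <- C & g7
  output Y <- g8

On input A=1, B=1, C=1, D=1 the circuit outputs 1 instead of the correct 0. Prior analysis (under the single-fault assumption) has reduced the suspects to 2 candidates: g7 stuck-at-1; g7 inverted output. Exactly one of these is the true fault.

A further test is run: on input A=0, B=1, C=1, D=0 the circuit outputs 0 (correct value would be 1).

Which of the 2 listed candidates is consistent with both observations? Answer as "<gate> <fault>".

Evaluate each candidate on input A=0, B=1, C=1, D=0:
  g7 stuck-at-1: g1=0, g2=1, g3=0, g4=1, g5=1, g6=0, g7=1 [stuck-at-1], g8=1 → 1 — eliminated
  g7 inverted output: g1=0, g2=1, g3=0, g4=1, g5=1, g6=0, g7=0 [inverted output], g8=0 → 0 — matches
Only g7 inverted output reproduces the observed 0.

g7 inverted output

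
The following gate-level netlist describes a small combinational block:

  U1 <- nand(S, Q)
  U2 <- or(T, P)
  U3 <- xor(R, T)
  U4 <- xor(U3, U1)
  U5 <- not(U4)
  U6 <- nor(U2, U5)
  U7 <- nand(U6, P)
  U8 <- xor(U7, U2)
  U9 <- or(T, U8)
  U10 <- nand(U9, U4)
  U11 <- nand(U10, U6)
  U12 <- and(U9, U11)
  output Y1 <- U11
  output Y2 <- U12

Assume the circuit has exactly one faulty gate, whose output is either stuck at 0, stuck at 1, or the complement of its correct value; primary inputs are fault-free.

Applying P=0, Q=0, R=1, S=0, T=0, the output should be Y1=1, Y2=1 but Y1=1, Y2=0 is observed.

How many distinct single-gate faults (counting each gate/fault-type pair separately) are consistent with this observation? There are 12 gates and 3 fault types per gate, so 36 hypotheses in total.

10

Fault-free: U1=1, U2=0, U3=1, U4=0, U5=1, U6=0, U7=1, U8=1, U9=1, U10=1, U11=1, U12=1 → Y1=1, Y2=1. Observed Y1=1, Y2=0.
  U1: none of the 3 fault types match ✗
  U2: stuck-at-1, inverted output ✓; others ✗
  U3: none of the 3 fault types match ✗
  U4: none of the 3 fault types match ✗
  U5: none of the 3 fault types match ✗
  U6: none of the 3 fault types match ✗
  U7: stuck-at-0, inverted output ✓; others ✗
  U8: stuck-at-0, inverted output ✓; others ✗
  U9: stuck-at-0, inverted output ✓; others ✗
  U10: none of the 3 fault types match ✗
  U11: none of the 3 fault types match ✗
  U12: stuck-at-0, inverted output ✓; others ✗
Consistent faults: {U2 stuck-at-1, U2 inverted output, U7 stuck-at-0, U7 inverted output, U8 stuck-at-0, U8 inverted output, U9 stuck-at-0, U9 inverted output, U12 stuck-at-0, U12 inverted output} — 10 in all.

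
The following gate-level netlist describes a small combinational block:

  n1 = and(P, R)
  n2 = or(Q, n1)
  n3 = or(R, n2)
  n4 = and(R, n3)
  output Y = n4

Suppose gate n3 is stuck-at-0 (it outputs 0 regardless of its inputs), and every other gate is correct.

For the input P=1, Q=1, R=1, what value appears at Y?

0

Propagate with n3 forced: n1=1, n2=1, n3=0 [stuck-at-0], n4=0.
So Y = 0. (Without the fault it would be 1.)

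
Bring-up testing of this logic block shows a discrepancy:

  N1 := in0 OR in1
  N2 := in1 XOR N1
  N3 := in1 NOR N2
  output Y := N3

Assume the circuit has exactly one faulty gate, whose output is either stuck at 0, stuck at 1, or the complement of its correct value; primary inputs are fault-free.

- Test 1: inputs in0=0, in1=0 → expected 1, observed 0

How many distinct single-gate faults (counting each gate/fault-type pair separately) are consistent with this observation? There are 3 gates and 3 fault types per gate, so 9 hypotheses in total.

6

Fault-free: N1=0, N2=0, N3=1 → 1. Observed 0.
  N1 stuck-at-0: output 1 ✗
  N1 stuck-at-1: output 0 ✓
  N1 inverted output: output 0 ✓
  N2 stuck-at-0: output 1 ✗
  N2 stuck-at-1: output 0 ✓
  N2 inverted output: output 0 ✓
  N3 stuck-at-0: output 0 ✓
  N3 stuck-at-1: output 1 ✗
  N3 inverted output: output 0 ✓
Consistent faults: {N1 stuck-at-1, N1 inverted output, N2 stuck-at-1, N2 inverted output, N3 stuck-at-0, N3 inverted output} — 6 in all.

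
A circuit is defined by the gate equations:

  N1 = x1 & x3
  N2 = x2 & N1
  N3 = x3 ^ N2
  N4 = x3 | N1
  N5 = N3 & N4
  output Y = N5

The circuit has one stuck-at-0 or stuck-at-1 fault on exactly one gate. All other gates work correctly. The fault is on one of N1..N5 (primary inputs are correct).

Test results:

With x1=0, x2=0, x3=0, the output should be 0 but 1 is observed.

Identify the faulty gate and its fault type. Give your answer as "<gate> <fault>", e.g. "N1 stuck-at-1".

N5 stuck-at-1

Fault-free values for test 1 (x1=0, x2=0, x3=0): N1=0, N2=0, N3=0, N4=0, N5=0, giving Y=0. Observed 1.
Test 1: faults giving observed 1 are {N5 stuck-at-1}.
Only N5 stuck-at-1 is consistent with every test.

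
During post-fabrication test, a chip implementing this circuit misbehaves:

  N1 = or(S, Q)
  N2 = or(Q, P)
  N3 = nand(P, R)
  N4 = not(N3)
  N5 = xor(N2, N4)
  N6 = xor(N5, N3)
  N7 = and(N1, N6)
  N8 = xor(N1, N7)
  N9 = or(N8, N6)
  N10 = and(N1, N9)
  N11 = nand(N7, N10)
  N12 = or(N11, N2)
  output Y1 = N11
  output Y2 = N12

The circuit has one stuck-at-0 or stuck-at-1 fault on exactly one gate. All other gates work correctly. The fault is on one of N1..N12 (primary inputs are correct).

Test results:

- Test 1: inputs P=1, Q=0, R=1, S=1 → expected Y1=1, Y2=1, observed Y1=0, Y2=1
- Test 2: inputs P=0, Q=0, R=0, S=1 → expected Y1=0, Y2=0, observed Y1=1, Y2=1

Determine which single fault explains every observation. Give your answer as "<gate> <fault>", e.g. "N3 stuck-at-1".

N5 stuck-at-1

Fault-free values for test 1 (P=1, Q=0, R=1, S=1): N1=1, N2=1, N3=0, N4=1, N5=0, N6=0, N7=0, N8=1, N9=1, N10=1, N11=1, N12=1, giving Y1=1, Y2=1. Observed Y1=0, Y2=1.
Test 1: faults giving observed Y1=0, Y2=1 are {N4 stuck-at-0, N5 stuck-at-1, N6 stuck-at-1, N11 stuck-at-0}.
Test 2 (P=0, Q=0, R=0, S=1): fault-free N1=1, N2=0, N3=1, N4=0, N5=0, N6=1, N7=1, N8=0, N9=1, N10=1, N11=0, N12=0 → Y1=0, Y2=0; observed Y1=1, Y2=1. Eliminates N4 stuck-at-0, N6 stuck-at-1, N11 stuck-at-0.
Only N5 stuck-at-1 is consistent with every test.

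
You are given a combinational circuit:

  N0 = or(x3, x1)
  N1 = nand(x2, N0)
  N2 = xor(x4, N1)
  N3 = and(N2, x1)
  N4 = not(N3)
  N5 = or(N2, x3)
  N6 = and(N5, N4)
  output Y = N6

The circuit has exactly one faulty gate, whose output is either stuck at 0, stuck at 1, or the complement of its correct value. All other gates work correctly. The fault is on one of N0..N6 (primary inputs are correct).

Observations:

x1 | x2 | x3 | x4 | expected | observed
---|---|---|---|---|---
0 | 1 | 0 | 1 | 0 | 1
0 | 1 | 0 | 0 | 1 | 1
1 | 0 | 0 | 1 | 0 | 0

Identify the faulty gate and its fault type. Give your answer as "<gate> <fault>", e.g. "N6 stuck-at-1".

N2 stuck-at-1

Fault-free values for test 1 (x1=0, x2=1, x3=0, x4=1): N0=0, N1=1, N2=0, N3=0, N4=1, N5=0, N6=0, giving Y=0. Observed 1.
Test 1: faults giving observed 1 are {N0 stuck-at-1, N0 inverted output, N1 stuck-at-0, N1 inverted output, N2 stuck-at-1, N2 inverted output, N5 stuck-at-1, N5 inverted output, N6 stuck-at-1, N6 inverted output}.
Test 2 (x1=0, x2=1, x3=0, x4=0): fault-free N0=0, N1=1, N2=1, N3=0, N4=1, N5=1, N6=1 → 1; observed 1. Eliminates N0 stuck-at-1, N0 inverted output, N1 stuck-at-0, N1 inverted output, N2 inverted output, N5 inverted output, N6 inverted output.
Test 3 (x1=1, x2=0, x3=0, x4=1): fault-free N0=1, N1=1, N2=0, N3=0, N4=1, N5=0, N6=0 → 0; observed 0. Eliminates N5 stuck-at-1, N6 stuck-at-1.
Only N2 stuck-at-1 is consistent with every test.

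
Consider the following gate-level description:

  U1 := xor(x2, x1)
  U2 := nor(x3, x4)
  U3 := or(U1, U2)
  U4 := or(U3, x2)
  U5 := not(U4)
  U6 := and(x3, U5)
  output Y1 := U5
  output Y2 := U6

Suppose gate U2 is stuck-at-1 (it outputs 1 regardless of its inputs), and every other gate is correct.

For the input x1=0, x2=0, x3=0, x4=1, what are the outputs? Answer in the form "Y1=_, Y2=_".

Propagate with U2 forced: U1=0, U2=1 [stuck-at-1], U3=1, U4=1, U5=0, U6=0.
So the outputs are Y1=0, Y2=0. (Without the fault they would be Y1=1, Y2=0.)

Y1=0, Y2=0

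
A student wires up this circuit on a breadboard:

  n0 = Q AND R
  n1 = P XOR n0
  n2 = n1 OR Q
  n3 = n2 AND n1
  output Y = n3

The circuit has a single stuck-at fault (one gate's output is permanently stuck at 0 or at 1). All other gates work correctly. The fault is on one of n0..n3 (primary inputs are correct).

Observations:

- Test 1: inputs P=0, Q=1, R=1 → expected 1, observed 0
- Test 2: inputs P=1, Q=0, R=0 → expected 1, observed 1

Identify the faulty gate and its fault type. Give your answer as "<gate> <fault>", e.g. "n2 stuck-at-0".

Fault-free values for test 1 (P=0, Q=1, R=1): n0=1, n1=1, n2=1, n3=1, giving Y=1. Observed 0.
Test 1: faults giving observed 0 are {n0 stuck-at-0, n1 stuck-at-0, n2 stuck-at-0, n3 stuck-at-0}.
Test 2 (P=1, Q=0, R=0): fault-free n0=0, n1=1, n2=1, n3=1 → 1; observed 1. Eliminates n1 stuck-at-0, n2 stuck-at-0, n3 stuck-at-0.
Only n0 stuck-at-0 is consistent with every test.

n0 stuck-at-0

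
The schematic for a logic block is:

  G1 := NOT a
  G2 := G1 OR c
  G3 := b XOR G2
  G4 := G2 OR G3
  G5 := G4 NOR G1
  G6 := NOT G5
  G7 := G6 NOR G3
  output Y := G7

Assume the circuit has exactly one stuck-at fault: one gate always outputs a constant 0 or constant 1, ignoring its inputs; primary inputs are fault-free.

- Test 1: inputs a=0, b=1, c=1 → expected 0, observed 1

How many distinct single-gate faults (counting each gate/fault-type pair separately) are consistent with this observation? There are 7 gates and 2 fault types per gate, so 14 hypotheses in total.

3

Fault-free: G1=1, G2=1, G3=0, G4=1, G5=0, G6=1, G7=0 → 0. Observed 1.
  G1 stuck-at-0: output 0 ✗
  G1 stuck-at-1: output 0 ✗
  G2 stuck-at-0: output 0 ✗
  G2 stuck-at-1: output 0 ✗
  G3 stuck-at-0: output 0 ✗
  G3 stuck-at-1: output 0 ✗
  G4 stuck-at-0: output 0 ✗
  G4 stuck-at-1: output 0 ✗
  G5 stuck-at-0: output 0 ✗
  G5 stuck-at-1: output 1 ✓
  G6 stuck-at-0: output 1 ✓
  G6 stuck-at-1: output 0 ✗
  G7 stuck-at-0: output 0 ✗
  G7 stuck-at-1: output 1 ✓
Consistent faults: {G5 stuck-at-1, G6 stuck-at-0, G7 stuck-at-1} — 3 in all.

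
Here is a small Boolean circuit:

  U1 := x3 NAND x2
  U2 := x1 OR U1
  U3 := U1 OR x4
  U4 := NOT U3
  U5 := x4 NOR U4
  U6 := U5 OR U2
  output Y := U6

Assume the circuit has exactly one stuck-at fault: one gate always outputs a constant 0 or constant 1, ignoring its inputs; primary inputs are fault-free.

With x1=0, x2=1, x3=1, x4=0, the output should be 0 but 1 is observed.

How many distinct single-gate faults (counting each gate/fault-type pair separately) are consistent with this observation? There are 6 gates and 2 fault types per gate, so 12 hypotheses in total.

6

Fault-free: U1=0, U2=0, U3=0, U4=1, U5=0, U6=0 → 0. Observed 1.
  U1 stuck-at-0: output 0 ✗
  U1 stuck-at-1: output 1 ✓
  U2 stuck-at-0: output 0 ✗
  U2 stuck-at-1: output 1 ✓
  U3 stuck-at-0: output 0 ✗
  U3 stuck-at-1: output 1 ✓
  U4 stuck-at-0: output 1 ✓
  U4 stuck-at-1: output 0 ✗
  U5 stuck-at-0: output 0 ✗
  U5 stuck-at-1: output 1 ✓
  U6 stuck-at-0: output 0 ✗
  U6 stuck-at-1: output 1 ✓
Consistent faults: {U1 stuck-at-1, U2 stuck-at-1, U3 stuck-at-1, U4 stuck-at-0, U5 stuck-at-1, U6 stuck-at-1} — 6 in all.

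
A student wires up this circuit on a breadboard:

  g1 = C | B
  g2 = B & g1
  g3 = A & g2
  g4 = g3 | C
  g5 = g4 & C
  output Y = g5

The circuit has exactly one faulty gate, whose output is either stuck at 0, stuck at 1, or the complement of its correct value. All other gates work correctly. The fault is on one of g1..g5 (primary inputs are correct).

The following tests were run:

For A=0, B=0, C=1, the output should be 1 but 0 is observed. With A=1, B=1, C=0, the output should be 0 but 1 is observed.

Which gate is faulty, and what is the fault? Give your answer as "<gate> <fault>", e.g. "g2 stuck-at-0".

g5 inverted output

Fault-free values for test 1 (A=0, B=0, C=1): g1=1, g2=0, g3=0, g4=1, g5=1, giving Y=1. Observed 0.
Test 1: faults giving observed 0 are {g4 stuck-at-0, g4 inverted output, g5 stuck-at-0, g5 inverted output}.
Test 2 (A=1, B=1, C=0): fault-free g1=1, g2=1, g3=1, g4=1, g5=0 → 0; observed 1. Eliminates g4 stuck-at-0, g4 inverted output, g5 stuck-at-0.
Only g5 inverted output is consistent with every test.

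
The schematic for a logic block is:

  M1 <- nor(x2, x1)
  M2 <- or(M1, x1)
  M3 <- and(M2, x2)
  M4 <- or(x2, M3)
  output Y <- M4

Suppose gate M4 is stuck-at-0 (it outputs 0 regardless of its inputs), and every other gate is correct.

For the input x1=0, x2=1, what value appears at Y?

0

Propagate with M4 forced: M1=0, M2=0, M3=0, M4=0 [stuck-at-0].
So Y = 0. (Without the fault it would be 1.)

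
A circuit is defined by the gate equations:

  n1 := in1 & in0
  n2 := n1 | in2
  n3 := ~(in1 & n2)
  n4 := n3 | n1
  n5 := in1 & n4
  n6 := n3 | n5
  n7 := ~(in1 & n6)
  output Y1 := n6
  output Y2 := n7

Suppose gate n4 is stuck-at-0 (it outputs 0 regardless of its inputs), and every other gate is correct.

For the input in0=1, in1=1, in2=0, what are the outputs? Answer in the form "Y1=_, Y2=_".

Propagate with n4 forced: n1=1, n2=1, n3=0, n4=0 [stuck-at-0], n5=0, n6=0, n7=1.
So the outputs are Y1=0, Y2=1. (Without the fault they would be Y1=1, Y2=0.)

Y1=0, Y2=1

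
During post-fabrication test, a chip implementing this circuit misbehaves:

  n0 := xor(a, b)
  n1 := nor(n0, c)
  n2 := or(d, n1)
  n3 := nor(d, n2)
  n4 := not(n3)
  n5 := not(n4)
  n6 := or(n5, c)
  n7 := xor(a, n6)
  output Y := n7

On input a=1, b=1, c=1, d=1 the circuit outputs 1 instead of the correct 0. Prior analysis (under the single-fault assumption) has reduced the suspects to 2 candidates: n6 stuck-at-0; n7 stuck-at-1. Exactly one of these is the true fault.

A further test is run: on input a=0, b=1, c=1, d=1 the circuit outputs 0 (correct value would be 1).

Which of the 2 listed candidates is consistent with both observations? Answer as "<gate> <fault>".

n6 stuck-at-0

Evaluate each candidate on input a=0, b=1, c=1, d=1:
  n6 stuck-at-0: n0=1, n1=0, n2=1, n3=0, n4=1, n5=0, n6=0 [stuck-at-0], n7=0 → 0 — matches
  n7 stuck-at-1: n0=1, n1=0, n2=1, n3=0, n4=1, n5=0, n6=1, n7=1 [stuck-at-1] → 1 — eliminated
Only n6 stuck-at-0 reproduces the observed 0.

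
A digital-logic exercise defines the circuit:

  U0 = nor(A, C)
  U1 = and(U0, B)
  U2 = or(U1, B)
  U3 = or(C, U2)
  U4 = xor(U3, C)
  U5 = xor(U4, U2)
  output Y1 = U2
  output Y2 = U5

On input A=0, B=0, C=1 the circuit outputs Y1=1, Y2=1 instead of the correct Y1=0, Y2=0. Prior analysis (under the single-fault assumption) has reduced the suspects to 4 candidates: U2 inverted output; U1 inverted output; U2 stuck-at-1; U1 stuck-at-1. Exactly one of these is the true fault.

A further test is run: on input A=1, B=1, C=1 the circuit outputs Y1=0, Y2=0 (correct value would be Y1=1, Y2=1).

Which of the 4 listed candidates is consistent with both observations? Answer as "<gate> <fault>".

U2 inverted output

Evaluate each candidate on input A=1, B=1, C=1:
  U2 inverted output: U0=0, U1=0, U2=0 [inverted output], U3=1, U4=0, U5=0 → Y1=0, Y2=0 — matches
  U1 inverted output: U0=0, U1=1 [inverted output], U2=1, U3=1, U4=0, U5=1 → Y1=1, Y2=1 — eliminated
  U2 stuck-at-1: U0=0, U1=0, U2=1 [stuck-at-1], U3=1, U4=0, U5=1 → Y1=1, Y2=1 — eliminated
  U1 stuck-at-1: U0=0, U1=1 [stuck-at-1], U2=1, U3=1, U4=0, U5=1 → Y1=1, Y2=1 — eliminated
Only U2 inverted output reproduces the observed Y1=0, Y2=0.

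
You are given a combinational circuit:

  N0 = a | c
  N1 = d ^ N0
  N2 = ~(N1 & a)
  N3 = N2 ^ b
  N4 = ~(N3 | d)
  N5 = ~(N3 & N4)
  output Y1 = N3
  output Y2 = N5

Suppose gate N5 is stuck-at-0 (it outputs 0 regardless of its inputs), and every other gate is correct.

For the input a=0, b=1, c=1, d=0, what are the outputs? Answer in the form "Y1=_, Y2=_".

Propagate with N5 forced: N0=1, N1=1, N2=1, N3=0, N4=1, N5=0 [stuck-at-0].
So the outputs are Y1=0, Y2=0. (Without the fault they would be Y1=0, Y2=1.)

Y1=0, Y2=0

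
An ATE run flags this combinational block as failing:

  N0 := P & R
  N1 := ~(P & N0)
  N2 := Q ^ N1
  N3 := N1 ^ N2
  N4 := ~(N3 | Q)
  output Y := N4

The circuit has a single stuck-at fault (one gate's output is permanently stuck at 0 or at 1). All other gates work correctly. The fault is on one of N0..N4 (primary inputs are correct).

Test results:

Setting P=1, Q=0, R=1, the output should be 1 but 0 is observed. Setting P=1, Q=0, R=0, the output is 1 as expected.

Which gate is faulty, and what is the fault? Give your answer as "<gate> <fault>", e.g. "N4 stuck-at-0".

N2 stuck-at-1

Fault-free values for test 1 (P=1, Q=0, R=1): N0=1, N1=0, N2=0, N3=0, N4=1, giving Y=1. Observed 0.
Test 1: faults giving observed 0 are {N2 stuck-at-1, N3 stuck-at-1, N4 stuck-at-0}.
Test 2 (P=1, Q=0, R=0): fault-free N0=0, N1=1, N2=1, N3=0, N4=1 → 1; observed 1. Eliminates N3 stuck-at-1, N4 stuck-at-0.
Only N2 stuck-at-1 is consistent with every test.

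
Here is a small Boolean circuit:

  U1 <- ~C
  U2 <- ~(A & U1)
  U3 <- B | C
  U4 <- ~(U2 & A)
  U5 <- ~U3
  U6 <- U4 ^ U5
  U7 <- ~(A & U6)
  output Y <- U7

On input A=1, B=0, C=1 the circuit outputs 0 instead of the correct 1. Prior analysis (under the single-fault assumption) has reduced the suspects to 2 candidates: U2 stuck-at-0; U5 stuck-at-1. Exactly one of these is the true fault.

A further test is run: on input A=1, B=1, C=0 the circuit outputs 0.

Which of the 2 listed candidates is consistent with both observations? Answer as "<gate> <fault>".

U2 stuck-at-0

Evaluate each candidate on input A=1, B=1, C=0:
  U2 stuck-at-0: U1=1, U2=0 [stuck-at-0], U3=1, U4=1, U5=0, U6=1, U7=0 → 0 — matches
  U5 stuck-at-1: U1=1, U2=0, U3=1, U4=1, U5=1 [stuck-at-1], U6=0, U7=1 → 1 — eliminated
Only U2 stuck-at-0 reproduces the observed 0.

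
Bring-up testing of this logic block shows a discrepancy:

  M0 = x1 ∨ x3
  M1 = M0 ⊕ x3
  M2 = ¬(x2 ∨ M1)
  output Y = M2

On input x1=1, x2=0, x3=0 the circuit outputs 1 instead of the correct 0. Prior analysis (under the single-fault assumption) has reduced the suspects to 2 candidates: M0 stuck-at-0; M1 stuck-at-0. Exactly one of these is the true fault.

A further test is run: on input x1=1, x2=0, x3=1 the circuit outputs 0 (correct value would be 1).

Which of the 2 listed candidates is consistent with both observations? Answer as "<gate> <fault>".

M0 stuck-at-0

Evaluate each candidate on input x1=1, x2=0, x3=1:
  M0 stuck-at-0: M0=0 [stuck-at-0], M1=1, M2=0 → 0 — matches
  M1 stuck-at-0: M0=1, M1=0 [stuck-at-0], M2=1 → 1 — eliminated
Only M0 stuck-at-0 reproduces the observed 0.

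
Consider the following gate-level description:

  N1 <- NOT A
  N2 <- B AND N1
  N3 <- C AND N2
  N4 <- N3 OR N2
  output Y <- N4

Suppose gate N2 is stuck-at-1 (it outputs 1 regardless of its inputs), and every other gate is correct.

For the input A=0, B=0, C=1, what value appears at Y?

1

Propagate with N2 forced: N1=1, N2=1 [stuck-at-1], N3=1, N4=1.
So Y = 1. (Without the fault it would be 0.)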